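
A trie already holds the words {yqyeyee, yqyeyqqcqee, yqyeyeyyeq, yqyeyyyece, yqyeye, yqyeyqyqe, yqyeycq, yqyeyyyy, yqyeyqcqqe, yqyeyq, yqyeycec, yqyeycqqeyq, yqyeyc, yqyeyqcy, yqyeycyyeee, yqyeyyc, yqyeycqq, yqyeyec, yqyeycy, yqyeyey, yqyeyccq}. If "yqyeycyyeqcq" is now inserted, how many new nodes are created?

Walking "yqyeycyyeqcq" from the root, the first 9 characters ("yqyeycyye") follow existing edges; "q" is the first miss.
Each of the 3 remaining characters creates one node.

3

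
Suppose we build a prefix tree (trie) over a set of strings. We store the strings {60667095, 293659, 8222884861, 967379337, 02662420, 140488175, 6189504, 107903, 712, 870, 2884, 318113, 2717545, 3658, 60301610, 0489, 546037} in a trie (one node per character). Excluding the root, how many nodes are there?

99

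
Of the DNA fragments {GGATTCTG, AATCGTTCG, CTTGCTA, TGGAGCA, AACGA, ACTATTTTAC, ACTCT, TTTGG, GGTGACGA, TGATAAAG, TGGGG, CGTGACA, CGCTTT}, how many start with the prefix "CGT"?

Walk to "CGT"; the words in its subtree are exactly those with that prefix.
Words under "CGT": CGTGACA
Count: 1

1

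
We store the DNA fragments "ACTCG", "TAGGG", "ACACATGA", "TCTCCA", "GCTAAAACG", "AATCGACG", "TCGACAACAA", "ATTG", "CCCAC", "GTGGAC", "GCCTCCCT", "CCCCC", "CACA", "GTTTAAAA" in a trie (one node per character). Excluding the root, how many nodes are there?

75

Count nodes per top-level branch (shared prefixes stored once):
  'A'-branch (AATCGACG, ACACATGA, ACTCG, ATTG): 21 nodes
  'C'-branch (CACA, CCCAC, CCCCC): 10 nodes
  'G'-branch (GCCTCCCT, GCTAAAACG, GTGGAC, GTTTAAAA): 26 nodes
  'T'-branch (TAGGG, TCGACAACAA, TCTCCA): 18 nodes
Sum: 75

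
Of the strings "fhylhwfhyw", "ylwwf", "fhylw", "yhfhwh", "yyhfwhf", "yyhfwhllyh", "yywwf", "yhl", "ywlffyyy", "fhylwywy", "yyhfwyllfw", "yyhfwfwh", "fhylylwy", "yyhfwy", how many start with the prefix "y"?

Walk to "y"; the words in its subtree are exactly those with that prefix.
Matches: "yhfhwh", "yhl", "ylwwf", "ywlffyyy", "yyhfwfwh", "yyhfwhf", "yyhfwhllyh", "yyhfwy", "yyhfwyllfw", "yywwf"
Count: 10

10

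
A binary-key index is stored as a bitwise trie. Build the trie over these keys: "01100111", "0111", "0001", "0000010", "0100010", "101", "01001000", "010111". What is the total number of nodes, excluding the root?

31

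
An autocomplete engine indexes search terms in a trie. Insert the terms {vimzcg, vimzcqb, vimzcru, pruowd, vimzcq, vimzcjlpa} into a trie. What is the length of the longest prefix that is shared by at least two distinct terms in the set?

6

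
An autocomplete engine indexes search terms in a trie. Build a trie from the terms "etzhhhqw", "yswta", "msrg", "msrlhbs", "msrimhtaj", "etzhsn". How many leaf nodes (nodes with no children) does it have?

A leaf is a node with no children — equivalently, the end of a word that is not a proper prefix of any other stored word.
Those words: "etzhhhqw", "etzhsn", "msrg", "msrimhtaj", "msrlhbs", "yswta"
Leaf count: 6

6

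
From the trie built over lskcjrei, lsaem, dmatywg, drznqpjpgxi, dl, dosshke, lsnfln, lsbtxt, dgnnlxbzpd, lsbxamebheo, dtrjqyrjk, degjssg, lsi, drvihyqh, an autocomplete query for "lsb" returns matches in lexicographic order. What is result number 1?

DFS of the "lsb" subtree visits, in order: "lsbtxt", "lsbxamebheo"
Position 1: lsbtxt

lsbtxt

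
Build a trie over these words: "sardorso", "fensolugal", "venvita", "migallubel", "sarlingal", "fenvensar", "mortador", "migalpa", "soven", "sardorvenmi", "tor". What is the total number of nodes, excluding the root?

For each word, the new-node count is its length minus the longest prefix already in the trie:
  "sardorso" → 8 new (s, a, r, d, o, r, s, o)
  "fensolugal" → 10 new (f, e, n, s, o, l, u, g, a, l)
  "venvita" → 7 new (v, e, n, v, i, t, a)
  "migallubel" → 10 new (m, i, g, a, l, l, u, b, e, l)
  "sarlingal" → prefix "sar" already present; 6 new (l, i, n, g, a, l)
  "fenvensar" → prefix "fen" already present; 6 new (v, e, n, s, a, r)
  "mortador" → prefix "m" already present; 7 new (o, r, t, a, d, o, r)
  "migalpa" → prefix "migal" already present; 2 new (p, a)
  "soven" → prefix "s" already present; 4 new (o, v, e, n)
  "sardorvenmi" → prefix "sardor" already present; 5 new (v, e, n, m, i)
  "tor" → 3 new (t, o, r)
Total nodes = 8 + 10 + 7 + 10 + 6 + 6 + 7 + 2 + 4 + 5 + 3 = 68

68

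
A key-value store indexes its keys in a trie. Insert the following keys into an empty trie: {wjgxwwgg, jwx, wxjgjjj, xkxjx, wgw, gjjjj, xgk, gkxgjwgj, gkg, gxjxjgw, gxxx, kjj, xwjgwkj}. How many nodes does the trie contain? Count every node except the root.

Trace insertions, counting only characters that open a new branch:
  "wjgxwwgg" → 8 new (w, j, g, x, w, w, g, g)
  "jwx" → 3 new (j, w, x)
  "wxjgjjj" → prefix "w" already present; 6 new (x, j, g, j, j, j)
  "xkxjx" → 5 new (x, k, x, j, x)
  "wgw" → prefix "w" already present; 2 new (g, w)
  "gjjjj" → 5 new (g, j, j, j, j)
  "xgk" → prefix "x" already present; 2 new (g, k)
  "gkxgjwgj" → prefix "g" already present; 7 new (k, x, g, j, w, g, j)
  "gkg" → prefix "gk" already present; 1 new (g)
  "gxjxjgw" → prefix "g" already present; 6 new (x, j, x, j, g, w)
  "gxxx" → prefix "gx" already present; 2 new (x, x)
  "kjj" → 3 new (k, j, j)
  "xwjgwkj" → prefix "x" already present; 6 new (w, j, g, w, k, j)
Total nodes = 8 + 3 + 6 + 5 + 2 + 5 + 2 + 7 + 1 + 6 + 2 + 3 + 6 = 56

56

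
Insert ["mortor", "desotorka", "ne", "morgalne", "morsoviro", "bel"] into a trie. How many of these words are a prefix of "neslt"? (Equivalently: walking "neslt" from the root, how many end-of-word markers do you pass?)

Walk "neslt" from the root; an end-of-word marker is hit whenever a stored word is a prefix of "neslt".
Prefixes of the query that are stored words: "ne"
Count: 1

1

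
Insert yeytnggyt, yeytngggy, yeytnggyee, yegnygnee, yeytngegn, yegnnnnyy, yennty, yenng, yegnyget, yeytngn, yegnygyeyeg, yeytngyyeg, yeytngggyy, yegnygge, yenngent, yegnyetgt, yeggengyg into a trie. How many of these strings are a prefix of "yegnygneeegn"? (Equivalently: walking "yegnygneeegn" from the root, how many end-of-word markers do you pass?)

1

Walk "yegnygneeegn" from the root; an end-of-word marker is hit whenever a stored word is a prefix of "yegnygneeegn".
Prefixes of the query that are stored words: "yegnygnee"
Count: 1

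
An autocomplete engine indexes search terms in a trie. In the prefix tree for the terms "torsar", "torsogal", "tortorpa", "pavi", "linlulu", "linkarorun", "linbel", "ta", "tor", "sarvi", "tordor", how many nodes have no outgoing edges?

A leaf is a node with no children — equivalently, the end of a word that is not a proper prefix of any other stored word.
Those words: "linbel", "linkarorun", "linlulu", "pavi", "sarvi", "ta", "tordor", "torsar", "torsogal", "tortorpa"
Leaf count: 10

10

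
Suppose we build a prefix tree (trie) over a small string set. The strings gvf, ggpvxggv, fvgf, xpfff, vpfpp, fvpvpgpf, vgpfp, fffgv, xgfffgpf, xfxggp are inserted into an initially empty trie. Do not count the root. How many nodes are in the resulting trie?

Count nodes per top-level branch (shared prefixes stored once):
  'f'-branch (fffgv, fvgf, fvpvpgpf): 14 nodes
  'g'-branch (ggpvxggv, gvf): 10 nodes
  'v'-branch (vgpfp, vpfpp): 9 nodes
  'x'-branch (xfxggp, xgfffgpf, xpfff): 17 nodes
Sum: 50

50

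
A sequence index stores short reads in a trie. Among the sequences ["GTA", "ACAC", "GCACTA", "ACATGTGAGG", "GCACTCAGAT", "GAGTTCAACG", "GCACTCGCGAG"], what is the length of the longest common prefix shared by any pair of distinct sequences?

6

The deepest shared node is where two words last agree before diverging.
e.g. "GCACTCAGAT" and "GCACTCGCGAG" share the prefix "GCACTC" of length 6; no pair shares a longer one.
Longest shared-prefix length: 6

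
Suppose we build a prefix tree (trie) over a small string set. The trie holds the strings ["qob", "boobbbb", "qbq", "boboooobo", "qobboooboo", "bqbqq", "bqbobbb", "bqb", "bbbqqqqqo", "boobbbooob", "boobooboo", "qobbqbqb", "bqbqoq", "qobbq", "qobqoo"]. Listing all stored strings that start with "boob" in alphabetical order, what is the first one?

Filter for "boob…" and sort: "boobbbb", "boobbbooob", "boobooboo"
The 1st is boobbbb.

boobbbb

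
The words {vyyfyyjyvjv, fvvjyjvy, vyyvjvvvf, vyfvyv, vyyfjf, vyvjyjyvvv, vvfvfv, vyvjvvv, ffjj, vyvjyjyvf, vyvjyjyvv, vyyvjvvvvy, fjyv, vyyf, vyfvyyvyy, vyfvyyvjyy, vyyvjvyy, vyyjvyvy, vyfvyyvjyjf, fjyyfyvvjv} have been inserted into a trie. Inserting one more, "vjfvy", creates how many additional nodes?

Walking "vjfvy" from the root, the first 1 characters ("v") follow existing edges; "j" is the first miss.
Each of the 4 remaining characters creates one node.

4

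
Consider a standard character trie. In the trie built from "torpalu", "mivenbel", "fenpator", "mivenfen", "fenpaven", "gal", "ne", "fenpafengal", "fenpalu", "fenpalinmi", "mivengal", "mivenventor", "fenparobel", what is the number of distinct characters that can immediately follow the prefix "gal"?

Walk "gal" from the root, arriving at one node.
No stored string extends past "gal".
That node has 0 child edges.

0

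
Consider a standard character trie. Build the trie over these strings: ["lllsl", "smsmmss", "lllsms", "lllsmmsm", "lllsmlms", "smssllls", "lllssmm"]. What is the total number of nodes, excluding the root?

Trace insertions, counting only characters that open a new branch:
  "lllsl" → 5 new (l, l, l, s, l)
  "smsmmss" → 7 new (s, m, s, m, m, s, s)
  "lllsms" → prefix "llls" already present; 2 new (m, s)
  "lllsmmsm" → prefix "lllsm" already present; 3 new (m, s, m)
  "lllsmlms" → prefix "lllsm" already present; 3 new (l, m, s)
  "smssllls" → prefix "sms" already present; 5 new (s, l, l, l, s)
  "lllssmm" → prefix "llls" already present; 3 new (s, m, m)
Total nodes = 5 + 7 + 2 + 3 + 3 + 5 + 3 = 28

28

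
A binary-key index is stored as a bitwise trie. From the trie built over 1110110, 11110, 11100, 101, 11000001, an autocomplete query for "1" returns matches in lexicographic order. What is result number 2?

11000001

DFS of the "1" subtree visits, in order: "101", "11000001", "11100", "1110110", "11110"
Position 2: 11000001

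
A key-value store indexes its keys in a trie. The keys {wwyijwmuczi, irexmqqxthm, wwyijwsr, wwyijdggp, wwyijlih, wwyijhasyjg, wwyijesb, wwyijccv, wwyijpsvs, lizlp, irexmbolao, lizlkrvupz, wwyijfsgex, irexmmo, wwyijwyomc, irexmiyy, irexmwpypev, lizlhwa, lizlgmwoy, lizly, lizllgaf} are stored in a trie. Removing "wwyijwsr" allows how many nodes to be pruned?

2

A node on "wwyijwsr"'s path can go only if nothing else ends at it or branches off below it.
The suffix "sr" (2 nodes) is used only by "wwyijwsr"; the node for "wwyijw" still has the child "m", so pruning stops there.
Nodes removed: 2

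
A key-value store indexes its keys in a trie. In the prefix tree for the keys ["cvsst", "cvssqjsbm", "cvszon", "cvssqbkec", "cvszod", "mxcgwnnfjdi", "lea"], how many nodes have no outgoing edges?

Leaves are exactly the stored words that no other stored word extends.
Those words: "cvssqbkec", "cvssqjsbm", "cvsst", "cvszod", "cvszon", "lea", "mxcgwnnfjdi"
Leaf count: 7

7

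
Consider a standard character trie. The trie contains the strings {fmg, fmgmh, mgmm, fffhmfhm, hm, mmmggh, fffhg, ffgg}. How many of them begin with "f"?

5

Filter for entries beginning with "f":
Matches: "fffhg", "fffhmfhm", "ffgg", "fmg", "fmgmh"
Count: 5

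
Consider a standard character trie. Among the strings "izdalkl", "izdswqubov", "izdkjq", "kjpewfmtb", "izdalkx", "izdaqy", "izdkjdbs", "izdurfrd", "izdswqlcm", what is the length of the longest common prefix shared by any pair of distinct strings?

6

The deepest shared node is where two words last agree before diverging.
e.g. "izdalkl" and "izdalkx" share the prefix "izdalk" of length 6; no pair shares a longer one.
Longest shared-prefix length: 6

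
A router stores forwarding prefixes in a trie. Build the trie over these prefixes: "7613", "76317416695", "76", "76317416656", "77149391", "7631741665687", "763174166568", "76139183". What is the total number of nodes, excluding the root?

28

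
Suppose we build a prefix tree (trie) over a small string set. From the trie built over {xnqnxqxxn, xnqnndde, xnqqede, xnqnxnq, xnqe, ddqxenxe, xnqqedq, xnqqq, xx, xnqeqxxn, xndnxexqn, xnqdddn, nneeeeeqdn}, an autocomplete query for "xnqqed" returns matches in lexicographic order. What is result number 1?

Words with prefix "xnqqed", in lexicographic order: "xnqqede", "xnqqedq"
Position 1: xnqqede

xnqqede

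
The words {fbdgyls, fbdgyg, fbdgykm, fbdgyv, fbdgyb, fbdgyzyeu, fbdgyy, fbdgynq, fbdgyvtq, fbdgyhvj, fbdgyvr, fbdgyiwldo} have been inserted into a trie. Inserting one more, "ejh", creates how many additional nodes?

Nothing in the trie begins with "e"; the whole of "ejh" is new.
3 − 0 = 3 new nodes.

3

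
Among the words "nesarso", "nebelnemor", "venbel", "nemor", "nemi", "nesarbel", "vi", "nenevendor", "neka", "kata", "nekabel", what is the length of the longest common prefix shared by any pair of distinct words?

5

Look for the deepest trie node that still has at least two words in its subtree.
e.g. "nesarbel" and "nesarso" share the prefix "nesar" of length 5; no pair shares a longer one.
Longest shared-prefix length: 5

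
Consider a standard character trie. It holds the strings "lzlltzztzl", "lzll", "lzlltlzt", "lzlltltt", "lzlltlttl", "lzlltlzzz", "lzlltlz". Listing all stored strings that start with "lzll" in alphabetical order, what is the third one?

lzlltlttl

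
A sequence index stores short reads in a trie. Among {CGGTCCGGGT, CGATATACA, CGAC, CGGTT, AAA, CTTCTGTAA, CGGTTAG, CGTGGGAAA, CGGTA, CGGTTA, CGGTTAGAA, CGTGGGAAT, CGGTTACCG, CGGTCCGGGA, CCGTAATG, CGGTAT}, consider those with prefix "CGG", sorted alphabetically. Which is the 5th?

CGGTT

Words with prefix "CGG", in lexicographic order: "CGGTA", "CGGTAT", "CGGTCCGGGA", "CGGTCCGGGT", "CGGTT", "CGGTTA", "CGGTTACCG", "CGGTTAG", "CGGTTAGAA"
The 5th is CGGTT.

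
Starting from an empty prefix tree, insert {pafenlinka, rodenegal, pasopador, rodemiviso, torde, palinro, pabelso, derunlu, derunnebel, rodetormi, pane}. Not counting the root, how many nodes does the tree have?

66

Trace insertions, counting only characters that open a new branch:
  "pafenlinka" → 10 new (p, a, f, e, n, l, i, n, k, a)
  "rodenegal" → 9 new (r, o, d, e, n, e, g, a, l)
  "pasopador" → prefix "pa" already present; 7 new (s, o, p, a, d, o, r)
  "rodemiviso" → prefix "rode" already present; 6 new (m, i, v, i, s, o)
  "torde" → 5 new (t, o, r, d, e)
  "palinro" → prefix "pa" already present; 5 new (l, i, n, r, o)
  "pabelso" → prefix "pa" already present; 5 new (b, e, l, s, o)
  "derunlu" → 7 new (d, e, r, u, n, l, u)
  "derunnebel" → prefix "derun" already present; 5 new (n, e, b, e, l)
  "rodetormi" → prefix "rode" already present; 5 new (t, o, r, m, i)
  "pane" → prefix "pa" already present; 2 new (n, e)
Total nodes = 10 + 9 + 7 + 6 + 5 + 5 + 5 + 7 + 5 + 5 + 2 = 66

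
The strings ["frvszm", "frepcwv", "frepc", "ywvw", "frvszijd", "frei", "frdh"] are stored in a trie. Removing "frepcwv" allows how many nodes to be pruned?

After clearing the end-marker at "frepcwv", prune upward until reaching a node still needed by another word.
The suffix "wv" (2 nodes) is used only by "frepcwv"; "frepc" is itself a stored word, so pruning stops there.
Nodes removed: 2

2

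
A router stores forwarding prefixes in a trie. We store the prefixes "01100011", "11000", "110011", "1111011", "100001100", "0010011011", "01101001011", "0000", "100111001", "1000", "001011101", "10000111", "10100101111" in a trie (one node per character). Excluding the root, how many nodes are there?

67

Trace insertions, counting only characters that open a new branch:
  "01100011" → 8 new (0, 1, 1, 0, 0, 0, 1, 1)
  "11000" → 5 new (1, 1, 0, 0, 0)
  "110011" → prefix "1100" already present; 2 new (1, 1)
  "1111011" → prefix "11" already present; 5 new (1, 1, 0, 1, 1)
  "100001100" → prefix "1" already present; 8 new (0, 0, 0, 0, 1, 1, 0, 0)
  "0010011011" → prefix "0" already present; 9 new (0, 1, 0, 0, 1, 1, 0, 1, 1)
  "01101001011" → prefix "0110" already present; 7 new (1, 0, 0, 1, 0, 1, 1)
  "0000" → prefix "00" already present; 2 new (0, 0)
  "100111001" → prefix "100" already present; 6 new (1, 1, 1, 0, 0, 1)
  "1000" → prefix "1000" already present; 0 new (none)
  "001011101" → prefix "0010" already present; 5 new (1, 1, 1, 0, 1)
  "10000111" → prefix "1000011" already present; 1 new (1)
  "10100101111" → prefix "10" already present; 9 new (1, 0, 0, 1, 0, 1, 1, 1, 1)
Total nodes = 8 + 5 + 2 + 5 + 8 + 9 + 7 + 2 + 6 + 0 + 5 + 1 + 9 = 67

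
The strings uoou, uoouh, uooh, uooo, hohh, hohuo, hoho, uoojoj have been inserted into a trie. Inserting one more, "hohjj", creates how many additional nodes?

2

The longest prefix of "hohjj" already in the trie is "hoh" (length 3).
New nodes needed: |"hohjj"| − 3 = 5 − 3 = 2.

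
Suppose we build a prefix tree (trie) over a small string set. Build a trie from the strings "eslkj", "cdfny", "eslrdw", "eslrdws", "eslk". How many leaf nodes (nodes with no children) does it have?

Leaves are exactly the stored words that no other stored word extends.
Those words: "cdfny", "eslkj", "eslrdws"
Leaf count: 3

3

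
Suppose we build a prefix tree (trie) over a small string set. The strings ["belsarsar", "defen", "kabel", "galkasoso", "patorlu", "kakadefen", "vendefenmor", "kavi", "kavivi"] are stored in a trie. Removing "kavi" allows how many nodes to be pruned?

A node on "kavi"'s path can go only if nothing else ends at it or branches off below it.
Every node on "kavi" is still needed (e.g. by "kavivi"), so nothing is freed.
Nodes removed: 0

0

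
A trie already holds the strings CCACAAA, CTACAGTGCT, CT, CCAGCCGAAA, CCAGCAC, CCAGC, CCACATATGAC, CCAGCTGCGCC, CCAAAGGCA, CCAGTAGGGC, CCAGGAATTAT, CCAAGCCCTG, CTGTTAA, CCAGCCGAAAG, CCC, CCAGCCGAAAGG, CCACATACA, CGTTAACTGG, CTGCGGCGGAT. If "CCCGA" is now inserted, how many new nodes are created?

2

Walking "CCCGA" from the root, the first 3 characters ("CCC") follow existing edges; "G" is the first miss.
New nodes needed: |"CCCGA"| − 3 = 5 − 3 = 2.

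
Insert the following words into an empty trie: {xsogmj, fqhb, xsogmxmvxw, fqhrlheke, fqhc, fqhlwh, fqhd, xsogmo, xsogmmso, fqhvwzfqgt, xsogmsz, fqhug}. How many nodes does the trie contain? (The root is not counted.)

41

Insert word by word; a character creates a node only if that edge doesn't already exist:
  "xsogmj" → 6 new (x, s, o, g, m, j)
  "fqhb" → 4 new (f, q, h, b)
  "xsogmxmvxw" → prefix "xsogm" already present; 5 new (x, m, v, x, w)
  "fqhrlheke" → prefix "fqh" already present; 6 new (r, l, h, e, k, e)
  "fqhc" → prefix "fqh" already present; 1 new (c)
  "fqhlwh" → prefix "fqh" already present; 3 new (l, w, h)
  "fqhd" → prefix "fqh" already present; 1 new (d)
  "xsogmo" → prefix "xsogm" already present; 1 new (o)
  "xsogmmso" → prefix "xsogm" already present; 3 new (m, s, o)
  "fqhvwzfqgt" → prefix "fqh" already present; 7 new (v, w, z, f, q, g, t)
  "xsogmsz" → prefix "xsogm" already present; 2 new (s, z)
  "fqhug" → prefix "fqh" already present; 2 new (u, g)
Total nodes = 6 + 4 + 5 + 6 + 1 + 3 + 1 + 1 + 3 + 7 + 2 + 2 = 41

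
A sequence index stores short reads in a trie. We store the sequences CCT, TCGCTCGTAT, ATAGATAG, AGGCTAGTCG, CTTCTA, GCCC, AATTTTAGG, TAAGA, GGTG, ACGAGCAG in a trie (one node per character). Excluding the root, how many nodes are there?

61

Insert word by word; a character creates a node only if that edge doesn't already exist:
  "CCT" → 3 new (C, C, T)
  "TCGCTCGTAT" → 10 new (T, C, G, C, T, C, G, T, A, T)
  "ATAGATAG" → 8 new (A, T, A, G, A, T, A, G)
  "AGGCTAGTCG" → prefix "A" already present; 9 new (G, G, C, T, A, G, T, C, G)
  "CTTCTA" → prefix "C" already present; 5 new (T, T, C, T, A)
  "GCCC" → 4 new (G, C, C, C)
  "AATTTTAGG" → prefix "A" already present; 8 new (A, T, T, T, T, A, G, G)
  "TAAGA" → prefix "T" already present; 4 new (A, A, G, A)
  "GGTG" → prefix "G" already present; 3 new (G, T, G)
  "ACGAGCAG" → prefix "A" already present; 7 new (C, G, A, G, C, A, G)
Total nodes = 3 + 10 + 8 + 9 + 5 + 4 + 8 + 4 + 3 + 7 = 61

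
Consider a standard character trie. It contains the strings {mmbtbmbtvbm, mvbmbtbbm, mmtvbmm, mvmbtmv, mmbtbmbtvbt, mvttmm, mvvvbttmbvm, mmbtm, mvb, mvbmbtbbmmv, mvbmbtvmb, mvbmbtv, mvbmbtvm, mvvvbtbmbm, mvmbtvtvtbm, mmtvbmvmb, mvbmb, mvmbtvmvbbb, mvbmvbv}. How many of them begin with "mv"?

Filter for entries beginning with "mv":
Words under "mv": mvb, mvbmb, mvbmbtbbm, mvbmbtbbmmv, mvbmbtv, mvbmbtvm, mvbmbtvmb, mvbmvbv, mvmbtmv, mvmbtvmvbbb, mvmbtvtvtbm, mvttmm, mvvvbtbmbm, mvvvbttmbvm
Count: 14

14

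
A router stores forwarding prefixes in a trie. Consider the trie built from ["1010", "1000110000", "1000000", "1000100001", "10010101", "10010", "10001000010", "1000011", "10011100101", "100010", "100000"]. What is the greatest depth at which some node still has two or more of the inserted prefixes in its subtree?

Equivalently: take the maximum, over all pairs, of their longest common prefix length.
e.g. "1000100001" and "10001000010" share the prefix "1000100001" of length 10; no pair shares a longer one.
Longest shared-prefix length: 10

10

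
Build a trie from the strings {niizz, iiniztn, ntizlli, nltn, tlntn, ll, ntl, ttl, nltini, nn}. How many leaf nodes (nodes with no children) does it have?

10

A leaf is a node with no children — equivalently, the end of a word that is not a proper prefix of any other stored word.
Those words: "iiniztn", "ll", "niizz", "nltini", "nltn", "nn", "ntizlli", "ntl", "tlntn", "ttl"
Leaf count: 10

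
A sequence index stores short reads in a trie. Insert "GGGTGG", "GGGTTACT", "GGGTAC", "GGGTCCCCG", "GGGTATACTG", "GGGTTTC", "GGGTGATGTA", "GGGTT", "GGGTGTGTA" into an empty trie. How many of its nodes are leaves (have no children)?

A leaf is a node with no children — equivalently, the end of a word that is not a proper prefix of any other stored word.
Those words: "GGGTAC", "GGGTATACTG", "GGGTCCCCG", "GGGTGATGTA", "GGGTGG", "GGGTGTGTA", "GGGTTACT", "GGGTTTC"
Leaf count: 8

8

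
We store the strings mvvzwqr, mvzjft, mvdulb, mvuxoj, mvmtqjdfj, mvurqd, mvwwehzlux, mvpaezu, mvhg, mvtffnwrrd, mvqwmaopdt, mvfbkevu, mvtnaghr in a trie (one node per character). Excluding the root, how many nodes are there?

Trace insertions, counting only characters that open a new branch:
  "mvvzwqr" → 7 new (m, v, v, z, w, q, r)
  "mvzjft" → prefix "mv" already present; 4 new (z, j, f, t)
  "mvdulb" → prefix "mv" already present; 4 new (d, u, l, b)
  "mvuxoj" → prefix "mv" already present; 4 new (u, x, o, j)
  "mvmtqjdfj" → prefix "mv" already present; 7 new (m, t, q, j, d, f, j)
  "mvurqd" → prefix "mvu" already present; 3 new (r, q, d)
  "mvwwehzlux" → prefix "mv" already present; 8 new (w, w, e, h, z, l, u, x)
  "mvpaezu" → prefix "mv" already present; 5 new (p, a, e, z, u)
  "mvhg" → prefix "mv" already present; 2 new (h, g)
  "mvtffnwrrd" → prefix "mv" already present; 8 new (t, f, f, n, w, r, r, d)
  "mvqwmaopdt" → prefix "mv" already present; 8 new (q, w, m, a, o, p, d, t)
  "mvfbkevu" → prefix "mv" already present; 6 new (f, b, k, e, v, u)
  "mvtnaghr" → prefix "mvt" already present; 5 new (n, a, g, h, r)
Total nodes = 7 + 4 + 4 + 4 + 7 + 3 + 8 + 5 + 2 + 8 + 8 + 6 + 5 = 71

71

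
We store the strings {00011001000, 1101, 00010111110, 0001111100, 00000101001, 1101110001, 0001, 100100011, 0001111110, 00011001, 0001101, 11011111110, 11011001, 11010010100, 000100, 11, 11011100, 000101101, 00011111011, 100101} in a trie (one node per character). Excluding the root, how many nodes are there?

Count nodes per top-level branch (shared prefixes stored once):
  '0'-branch (00000101001, 0001, 000100, 000101101, 00010111110, 00011001, 00011001000, 0001101, 0001111100, 00011111011, 0001111110): 39 nodes
  '1'-branch (100100011, 100101, 11, 1101, 11010010100, 11011001, 11011100, 1101110001, 11011111110): 34 nodes
Sum: 73

73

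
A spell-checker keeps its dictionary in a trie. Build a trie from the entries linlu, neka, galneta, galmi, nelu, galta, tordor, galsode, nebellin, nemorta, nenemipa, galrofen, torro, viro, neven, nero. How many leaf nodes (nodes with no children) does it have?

16

A leaf is a node with no children — equivalently, the end of a word that is not a proper prefix of any other stored word.
Those words: "galmi", "galneta", "galrofen", "galsode", "galta", "linlu", "nebellin", "neka", "nelu", "nemorta", "nenemipa", "nero", "neven", "tordor", "torro", "viro"
Leaf count: 16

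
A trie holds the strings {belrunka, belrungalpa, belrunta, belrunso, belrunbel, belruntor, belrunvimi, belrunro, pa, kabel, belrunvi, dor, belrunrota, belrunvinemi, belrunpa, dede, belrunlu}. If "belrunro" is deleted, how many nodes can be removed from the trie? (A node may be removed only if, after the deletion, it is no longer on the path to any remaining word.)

Walk "belrunro" from the leaf back toward the root, removing each node that no remaining word uses.
Every node on "belrunro" is still needed (e.g. by "belrunrota"), so nothing is freed.
Nodes removed: 0

0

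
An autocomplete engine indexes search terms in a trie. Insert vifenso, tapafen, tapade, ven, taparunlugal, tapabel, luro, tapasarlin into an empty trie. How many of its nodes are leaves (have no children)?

A leaf is a node with no children — equivalently, the end of a word that is not a proper prefix of any other stored word.
Those words: "luro", "tapabel", "tapade", "tapafen", "taparunlugal", "tapasarlin", "ven", "vifenso"
Leaf count: 8

8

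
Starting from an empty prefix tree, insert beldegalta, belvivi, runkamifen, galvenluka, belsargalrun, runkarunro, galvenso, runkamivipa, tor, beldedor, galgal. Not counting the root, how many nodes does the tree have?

63

For each word, the new-node count is its length minus the longest prefix already in the trie:
  "beldegalta" → 10 new (b, e, l, d, e, g, a, l, t, a)
  "belvivi" → prefix "bel" already present; 4 new (v, i, v, i)
  "runkamifen" → 10 new (r, u, n, k, a, m, i, f, e, n)
  "galvenluka" → 10 new (g, a, l, v, e, n, l, u, k, a)
  "belsargalrun" → prefix "bel" already present; 9 new (s, a, r, g, a, l, r, u, n)
  "runkarunro" → prefix "runka" already present; 5 new (r, u, n, r, o)
  "galvenso" → prefix "galven" already present; 2 new (s, o)
  "runkamivipa" → prefix "runkami" already present; 4 new (v, i, p, a)
  "tor" → 3 new (t, o, r)
  "beldedor" → prefix "belde" already present; 3 new (d, o, r)
  "galgal" → prefix "gal" already present; 3 new (g, a, l)
Total nodes = 10 + 4 + 10 + 10 + 9 + 5 + 2 + 4 + 3 + 3 + 3 = 63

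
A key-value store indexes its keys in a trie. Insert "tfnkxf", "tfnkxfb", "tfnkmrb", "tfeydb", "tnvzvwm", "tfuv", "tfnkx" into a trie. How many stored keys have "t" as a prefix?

Walk to "t"; the words in its subtree are exactly those with that prefix.
Matches: "tfeydb", "tfnkmrb", "tfnkx", "tfnkxf", "tfnkxfb", "tfuv", "tnvzvwm"
Count: 7

7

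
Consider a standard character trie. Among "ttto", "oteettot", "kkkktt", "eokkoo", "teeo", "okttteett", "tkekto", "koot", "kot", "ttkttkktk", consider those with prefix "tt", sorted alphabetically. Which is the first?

Words with prefix "tt", in lexicographic order: "ttkttkktk", "ttto"
The 1st is ttkttkktk.

ttkttkktk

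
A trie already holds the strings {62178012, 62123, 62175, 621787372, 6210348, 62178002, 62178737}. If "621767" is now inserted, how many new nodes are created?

2

The longest prefix of "621767" already in the trie is "6217" (length 4).
New nodes needed: |"621767"| − 4 = 6 − 4 = 2.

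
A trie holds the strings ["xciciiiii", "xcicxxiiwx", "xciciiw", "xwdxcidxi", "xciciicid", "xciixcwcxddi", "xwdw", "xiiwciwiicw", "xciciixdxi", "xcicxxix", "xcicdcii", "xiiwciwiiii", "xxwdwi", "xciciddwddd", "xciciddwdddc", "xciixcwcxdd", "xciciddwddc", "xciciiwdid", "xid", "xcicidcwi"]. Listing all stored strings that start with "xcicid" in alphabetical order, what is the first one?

xcicidcwi

DFS of the "xcicid" subtree visits, in order: "xcicidcwi", "xciciddwddc", "xciciddwddd", "xciciddwdddc"
Position 1: xcicidcwi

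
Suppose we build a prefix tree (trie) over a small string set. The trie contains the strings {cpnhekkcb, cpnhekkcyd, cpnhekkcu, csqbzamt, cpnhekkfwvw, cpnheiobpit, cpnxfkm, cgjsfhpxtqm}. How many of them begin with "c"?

8

Filter for entries beginning with "c":
Matches: "cgjsfhpxtqm", "cpnheiobpit", "cpnhekkcb", "cpnhekkcu", "cpnhekkcyd", "cpnhekkfwvw", "cpnxfkm", "csqbzamt"
Count: 8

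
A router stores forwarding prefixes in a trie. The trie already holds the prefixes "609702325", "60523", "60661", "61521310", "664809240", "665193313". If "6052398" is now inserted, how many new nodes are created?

2

"60523" is already a path in the trie; the remaining "98" must be added.
Each of the 2 remaining characters creates one node.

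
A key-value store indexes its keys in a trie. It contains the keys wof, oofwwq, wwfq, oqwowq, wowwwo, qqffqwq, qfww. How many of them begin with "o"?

2

Walk to "o"; the words in its subtree are exactly those with that prefix.
Matches: "oofwwq", "oqwowq"
Count: 2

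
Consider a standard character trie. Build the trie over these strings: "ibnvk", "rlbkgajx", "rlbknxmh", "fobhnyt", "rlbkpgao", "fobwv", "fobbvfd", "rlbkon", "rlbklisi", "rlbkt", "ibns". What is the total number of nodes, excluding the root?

42

Count nodes per top-level branch (shared prefixes stored once):
  'f'-branch (fobbvfd, fobhnyt, fobwv): 13 nodes
  'i'-branch (ibns, ibnvk): 6 nodes
  'r'-branch (rlbkgajx, rlbklisi, rlbknxmh, rlbkon, rlbkpgao, rlbkt): 23 nodes
Sum: 42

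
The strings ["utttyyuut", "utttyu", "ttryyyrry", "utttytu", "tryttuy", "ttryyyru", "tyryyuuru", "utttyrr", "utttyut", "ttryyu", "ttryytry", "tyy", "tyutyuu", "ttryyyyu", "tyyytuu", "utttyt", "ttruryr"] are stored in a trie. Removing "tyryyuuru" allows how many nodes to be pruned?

7

Walk "tyryyuuru" from the leaf back toward the root, removing each node that no remaining word uses.
The suffix "ryyuuru" (7 nodes) is used only by "tyryyuuru"; the node for "ty" still has the child "y", so pruning stops there.
Nodes removed: 7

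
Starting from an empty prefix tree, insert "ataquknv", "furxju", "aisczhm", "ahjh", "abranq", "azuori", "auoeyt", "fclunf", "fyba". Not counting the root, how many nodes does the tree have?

Trace insertions, counting only characters that open a new branch:
  "ataquknv" → 8 new (a, t, a, q, u, k, n, v)
  "furxju" → 6 new (f, u, r, x, j, u)
  "aisczhm" → prefix "a" already present; 6 new (i, s, c, z, h, m)
  "ahjh" → prefix "a" already present; 3 new (h, j, h)
  "abranq" → prefix "a" already present; 5 new (b, r, a, n, q)
  "azuori" → prefix "a" already present; 5 new (z, u, o, r, i)
  "auoeyt" → prefix "a" already present; 5 new (u, o, e, y, t)
  "fclunf" → prefix "f" already present; 5 new (c, l, u, n, f)
  "fyba" → prefix "f" already present; 3 new (y, b, a)
Total nodes = 8 + 6 + 6 + 3 + 5 + 5 + 5 + 5 + 3 = 46

46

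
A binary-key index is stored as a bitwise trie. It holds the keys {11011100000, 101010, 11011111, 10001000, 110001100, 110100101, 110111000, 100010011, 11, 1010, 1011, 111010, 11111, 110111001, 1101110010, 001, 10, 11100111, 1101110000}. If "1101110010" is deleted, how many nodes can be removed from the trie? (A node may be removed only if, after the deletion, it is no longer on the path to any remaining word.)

Walk "1101110010" from the leaf back toward the root, removing each node that no remaining word uses.
The suffix "0" (1 node) is used only by "1101110010"; "110111001" is itself a stored word, so pruning stops there.
Nodes removed: 1

1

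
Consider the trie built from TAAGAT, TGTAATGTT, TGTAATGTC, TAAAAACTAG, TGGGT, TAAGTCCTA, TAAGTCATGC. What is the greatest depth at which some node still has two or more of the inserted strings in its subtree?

8

The deepest shared node is where two words last agree before diverging.
"TGTAATGTC" and "TGTAATGTT" agree on "TGTAATGT" (8 characters) before diverging; nothing deeper is shared.
Longest shared-prefix length: 8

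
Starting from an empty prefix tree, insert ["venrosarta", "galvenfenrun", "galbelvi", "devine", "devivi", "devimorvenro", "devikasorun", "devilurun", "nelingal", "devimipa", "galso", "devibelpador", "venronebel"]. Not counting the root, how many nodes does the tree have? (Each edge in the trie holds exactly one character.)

Count nodes per top-level branch (shared prefixes stored once):
  'd'-branch (devibelpador, devikasorun, devilurun, devimipa, devimorvenro, devine, devivi): 39 nodes
  'g'-branch (galbelvi, galso, galvenfenrun): 19 nodes
  'n'-branch (nelingal): 8 nodes
  'v'-branch (venronebel, venrosarta): 15 nodes
Sum: 81

81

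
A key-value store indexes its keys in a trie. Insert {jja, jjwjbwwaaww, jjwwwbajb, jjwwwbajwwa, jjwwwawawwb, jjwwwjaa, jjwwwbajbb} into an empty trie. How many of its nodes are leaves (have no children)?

A leaf is a node with no children — equivalently, the end of a word that is not a proper prefix of any other stored word.
Those words: "jja", "jjwjbwwaaww", "jjwwwawawwb", "jjwwwbajbb", "jjwwwbajwwa", "jjwwwjaa"
Leaf count: 6

6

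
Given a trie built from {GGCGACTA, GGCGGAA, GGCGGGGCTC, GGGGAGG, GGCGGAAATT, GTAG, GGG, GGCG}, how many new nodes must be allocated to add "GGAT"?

Walking "GGAT" from the root, the first 2 characters ("GG") follow existing edges; "A" is the first miss.
So 4 − 2 = 2 new nodes.

2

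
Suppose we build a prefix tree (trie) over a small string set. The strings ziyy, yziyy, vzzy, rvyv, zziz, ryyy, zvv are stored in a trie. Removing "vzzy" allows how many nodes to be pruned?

4

Walk "vzzy" from the leaf back toward the root, removing each node that no remaining word uses.
No other word shares any prefix with "vzzy", so all 4 of its nodes go.
Nodes removed: 4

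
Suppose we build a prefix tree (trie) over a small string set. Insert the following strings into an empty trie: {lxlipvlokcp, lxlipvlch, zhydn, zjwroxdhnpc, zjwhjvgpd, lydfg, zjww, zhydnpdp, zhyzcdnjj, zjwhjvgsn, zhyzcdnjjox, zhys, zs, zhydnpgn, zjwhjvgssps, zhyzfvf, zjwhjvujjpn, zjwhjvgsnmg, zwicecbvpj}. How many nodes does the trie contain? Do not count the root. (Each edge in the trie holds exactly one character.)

78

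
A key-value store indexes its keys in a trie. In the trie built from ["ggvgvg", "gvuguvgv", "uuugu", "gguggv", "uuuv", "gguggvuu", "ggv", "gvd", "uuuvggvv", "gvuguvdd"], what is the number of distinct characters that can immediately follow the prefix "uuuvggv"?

1

The children of the "uuuvggv" node are the distinct next characters among strings starting with "uuuvggv".
Distinct next characters after "uuuvggv": v.
That node has 1 child edge.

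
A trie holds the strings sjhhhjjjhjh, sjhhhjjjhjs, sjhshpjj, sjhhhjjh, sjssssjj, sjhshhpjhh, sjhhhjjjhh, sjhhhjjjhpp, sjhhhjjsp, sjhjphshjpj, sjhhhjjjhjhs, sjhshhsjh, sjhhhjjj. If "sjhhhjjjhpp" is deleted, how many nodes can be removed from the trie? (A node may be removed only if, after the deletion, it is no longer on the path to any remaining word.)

A node on "sjhhhjjjhpp"'s path can go only if nothing else ends at it or branches off below it.
The suffix "pp" (2 nodes) is used only by "sjhhhjjjhpp"; the node for "sjhhhjjjh" still has the child "j", so pruning stops there.
Nodes removed: 2

2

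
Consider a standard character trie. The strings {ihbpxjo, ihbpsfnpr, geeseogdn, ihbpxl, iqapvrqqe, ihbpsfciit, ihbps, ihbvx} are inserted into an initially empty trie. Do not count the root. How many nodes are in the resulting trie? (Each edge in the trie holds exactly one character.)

36

Trie structure (* marks end of a word):
(root)
├─ g
│  └─ e
│     └─ e
│        └─ s
│           └─ e
│              └─ o
│                 └─ g
│                    └─ d
│                       └─ n *
└─ i
   ├─ h
   │  └─ b
   │     ├─ p
   │     │  ├─ s *
   │     │  │  └─ f
   │     │  │     ├─ c
   │     │  │     │  └─ i
   │     │  │     │     └─ i
   │     │  │     │        └─ t *
   │     │  │     └─ n
   │     │  │        └─ p
   │     │  │           └─ r *
   │     │  └─ x
   │     │     ├─ j
   │     │     │  └─ o *
   │     │     └─ l *
   │     └─ v
   │        └─ x *
   └─ q
      └─ a
         └─ p
            └─ v
               └─ r
                  └─ q
                     └─ q
                        └─ e *
Counting every labelled node above: 36.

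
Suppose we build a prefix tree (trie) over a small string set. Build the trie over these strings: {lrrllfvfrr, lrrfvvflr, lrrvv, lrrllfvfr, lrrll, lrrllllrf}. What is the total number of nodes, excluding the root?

22

Trace insertions, counting only characters that open a new branch:
  "lrrllfvfrr" → 10 new (l, r, r, l, l, f, v, f, r, r)
  "lrrfvvflr" → prefix "lrr" already present; 6 new (f, v, v, f, l, r)
  "lrrvv" → prefix "lrr" already present; 2 new (v, v)
  "lrrllfvfr" → prefix "lrrllfvfr" already present; 0 new (none)
  "lrrll" → prefix "lrrll" already present; 0 new (none)
  "lrrllllrf" → prefix "lrrll" already present; 4 new (l, l, r, f)
Total nodes = 10 + 6 + 2 + 0 + 0 + 4 = 22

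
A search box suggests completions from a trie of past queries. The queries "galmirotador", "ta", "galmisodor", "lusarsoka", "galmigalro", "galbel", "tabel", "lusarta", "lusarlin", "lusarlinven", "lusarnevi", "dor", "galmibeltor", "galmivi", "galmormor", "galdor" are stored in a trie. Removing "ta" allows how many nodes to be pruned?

Walk "ta" from the leaf back toward the root, removing each node that no remaining word uses.
Every node on "ta" is still needed (e.g. by "tabel"), so nothing is freed.
Nodes removed: 0

0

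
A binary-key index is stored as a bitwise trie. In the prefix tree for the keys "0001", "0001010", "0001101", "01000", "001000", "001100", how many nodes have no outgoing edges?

5

Leaves are exactly the stored words that no other stored word extends.
Those words: "0001010", "0001101", "001000", "001100", "01000"
Leaf count: 5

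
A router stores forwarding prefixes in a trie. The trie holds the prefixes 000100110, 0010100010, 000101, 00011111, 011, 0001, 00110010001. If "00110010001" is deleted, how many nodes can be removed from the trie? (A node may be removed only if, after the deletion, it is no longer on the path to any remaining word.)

Walk "00110010001" from the leaf back toward the root, removing each node that no remaining word uses.
The suffix "10010001" (8 nodes) is used only by "00110010001"; the node for "001" still has the child "0", so pruning stops there.
Nodes removed: 8

8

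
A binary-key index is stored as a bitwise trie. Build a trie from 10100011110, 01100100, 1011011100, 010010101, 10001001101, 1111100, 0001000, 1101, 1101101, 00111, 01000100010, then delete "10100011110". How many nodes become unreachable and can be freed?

8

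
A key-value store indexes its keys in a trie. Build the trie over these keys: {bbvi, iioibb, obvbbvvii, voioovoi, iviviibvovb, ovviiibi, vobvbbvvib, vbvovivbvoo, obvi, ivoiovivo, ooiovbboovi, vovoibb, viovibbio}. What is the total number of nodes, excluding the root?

93

Insert word by word; a character creates a node only if that edge doesn't already exist:
  "bbvi" → 4 new (b, b, v, i)
  "iioibb" → 6 new (i, i, o, i, b, b)
  "obvbbvvii" → 9 new (o, b, v, b, b, v, v, i, i)
  "voioovoi" → 8 new (v, o, i, o, o, v, o, i)
  "iviviibvovb" → prefix "i" already present; 10 new (v, i, v, i, i, b, v, o, v, b)
  "ovviiibi" → prefix "o" already present; 7 new (v, v, i, i, i, b, i)
  "vobvbbvvib" → prefix "vo" already present; 8 new (b, v, b, b, v, v, i, b)
  "vbvovivbvoo" → prefix "v" already present; 10 new (b, v, o, v, i, v, b, v, o, o)
  "obvi" → prefix "obv" already present; 1 new (i)
  "ivoiovivo" → prefix "iv" already present; 7 new (o, i, o, v, i, v, o)
  "ooiovbboovi" → prefix "o" already present; 10 new (o, i, o, v, b, b, o, o, v, i)
  "vovoibb" → prefix "vo" already present; 5 new (v, o, i, b, b)
  "viovibbio" → prefix "v" already present; 8 new (i, o, v, i, b, b, i, o)
Total nodes = 4 + 6 + 9 + 8 + 10 + 7 + 8 + 10 + 1 + 7 + 10 + 5 + 8 = 93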